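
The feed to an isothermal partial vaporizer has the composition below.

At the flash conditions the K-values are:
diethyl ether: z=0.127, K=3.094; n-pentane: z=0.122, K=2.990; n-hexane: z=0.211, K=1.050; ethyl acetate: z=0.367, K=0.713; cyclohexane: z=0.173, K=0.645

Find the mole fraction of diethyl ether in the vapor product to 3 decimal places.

y_diethyl ether = 0.156

Let β = V/F and solve Σ zᵢ(Kᵢ−1)/(1+β(Kᵢ−1)) = 0.
g(0) = ΣzᵢKᵢ − 1 = 0.353 and g(1) = 1 − Σzᵢ/Kᵢ = -0.066, so a root lies in (0, 1).
Newton–Raphson from β = 0.5:
  β = 0.500: g = 0.0643, g' = -0.328 → β = 0.696
  β = 0.696: g = 0.0071, g' = -0.263 → β = 0.723
Converged at β = 0.723.
Compositions from xᵢ = zᵢ/(1+β(Kᵢ−1)), yᵢ = Kᵢxᵢ:
  diethyl ether: x = 0.051, y = 0.156
  n-pentane: x = 0.050, y = 0.150
  n-hexane: x = 0.204, y = 0.214
  ethyl acetate: x = 0.463, y = 0.330
  cyclohexane: x = 0.233, y = 0.150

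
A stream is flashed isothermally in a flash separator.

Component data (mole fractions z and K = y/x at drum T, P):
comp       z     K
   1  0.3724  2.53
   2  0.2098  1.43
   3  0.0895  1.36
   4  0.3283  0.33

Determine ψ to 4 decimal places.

ψ = 0.6396

Let ψ = V/F and solve Σ zᵢ(Kᵢ−1)/(1+ψ(Kᵢ−1)) = 0.
g(0) = ΣzᵢKᵢ − 1 = 0.4722 and g(1) = 1 − Σzᵢ/Kᵢ = -0.3546, so a root lies in (0, 1).
Iterate (Newton) starting at ψ = 0.32:
  ψ = 0.3200: g = 0.21070, g' = -0.6710 → ψ = 0.6340
  ψ = 0.6340: g = 0.00393, g' = -0.7017 → ψ = 0.6396
Converged at ψ = 0.6396.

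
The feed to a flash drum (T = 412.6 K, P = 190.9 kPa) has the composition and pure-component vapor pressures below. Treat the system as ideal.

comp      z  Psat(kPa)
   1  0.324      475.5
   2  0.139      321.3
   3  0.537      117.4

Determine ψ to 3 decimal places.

Raoult's law: Kᵢ = Pᵢˢᵃᵗ/P = Pᵢˢᵃᵗ/190.9.
  K_1 = 475.5/190.9 = 2.49083, K_2 = 321.3/190.9 = 1.68308, K_3 = 117.4/190.9 = 0.61498
Rachford–Rice: g(ψ) = Σ zᵢ(Kᵢ−1)/(1+ψ(Kᵢ−1)) = 0.
Feasibility: ΣzᵢKᵢ = 1.371, Σzᵢ/Kᵢ = 1.086 — both > 1, two phases present.
Newton iteration, ψ⁰ = 0.53:
  ψ = 0.530: g = 0.0798, g' = -0.385 → ψ = 0.737
  ψ = 0.737: g = 0.0046, g' = -0.347 → ψ = 0.750
Converged at ψ = 0.750.

ψ = 0.750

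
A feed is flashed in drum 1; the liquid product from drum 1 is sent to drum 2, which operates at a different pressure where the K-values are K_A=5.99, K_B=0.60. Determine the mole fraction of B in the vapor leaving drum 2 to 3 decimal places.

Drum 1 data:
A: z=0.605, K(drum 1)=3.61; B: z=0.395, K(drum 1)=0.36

Drum 1:
Rachford–Rice: g(ψ₁) = Σ zᵢ(Kᵢ−1)/(1+ψ₁(Kᵢ−1)) = 0.
Check two-phase: ΣzᵢKᵢ = 2.326 > 1 and Σzᵢ/Kᵢ = 1.265 > 1, so g(0) = 1.326 > 0 and g(1) = -0.265 < 0.
Binary case is linear: z₁(K₁−1)(1+ψ₁(K₂−1)) + z₂(K₂−1)(1+ψ₁(K₁−1)) = 0
⇒ ψ₁ = [z₁(K₁−1)+z₂(K₂−1)] / [−(K₁−1)(K₂−1)] = 1.3262/1.6704 = 0.794
Drum-1 compositions:
  A: x = 0.197, y = 0.711
  B: x = 0.803, y = 0.289
Drum-2 feed = drum-1 liquid: z₂ = (0.1969, 0.8031).
Drum 2:
Material balance + equilibrium reduce to Σ zᵢ(Kᵢ−1)/(1+ψ₂(Kᵢ−1)) = 0.
Check two-phase: ΣzᵢKᵢ = 1.661 > 1 and Σzᵢ/Kᵢ = 1.371 > 1, so g(0) = 0.661 > 0 and g(1) = -0.371 < 0.
Binary case is linear: z₁(K₁−1)(1+ψ₂(K₂−1)) + z₂(K₂−1)(1+ψ₂(K₁−1)) = 0
⇒ ψ₂ = [z₁(K₁−1)+z₂(K₂−1)] / [−(K₁−1)(K₂−1)] = 0.6614/1.9960 = 0.331
  A: x = 0.074, y = 0.445
  B: x = 0.926, y = 0.555

y_B (drum 2) = 0.555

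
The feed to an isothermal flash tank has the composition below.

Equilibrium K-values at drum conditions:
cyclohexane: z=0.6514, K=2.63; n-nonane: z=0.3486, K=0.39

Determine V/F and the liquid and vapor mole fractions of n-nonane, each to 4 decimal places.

Material balance + equilibrium reduce to Σ zᵢ(Kᵢ−1)/(1+V/F(Kᵢ−1)) = 0.
g(0) = ΣzᵢKᵢ − 1 = 0.8491 and g(1) = 1 − Σzᵢ/Kᵢ = -0.1415, so a root lies in (0, 1).
Binary case is linear: z₁(K₁−1)(1+V/F(K₂−1)) + z₂(K₂−1)(1+V/F(K₁−1)) = 0
⇒ V/F = [z₁(K₁−1)+z₂(K₂−1)] / [−(K₁−1)(K₂−1)] = 0.84914/0.99430 = 0.8540
Compositions from xᵢ = zᵢ/(1+V/F(Kᵢ−1)), yᵢ = Kᵢxᵢ:
  cyclohexane: x = 0.2723, y = 0.7162
  n-nonane: x = 0.7277, y = 0.2838

V/F = 0.8540, x_n-nonane = 0.7277, y_n-nonane = 0.2838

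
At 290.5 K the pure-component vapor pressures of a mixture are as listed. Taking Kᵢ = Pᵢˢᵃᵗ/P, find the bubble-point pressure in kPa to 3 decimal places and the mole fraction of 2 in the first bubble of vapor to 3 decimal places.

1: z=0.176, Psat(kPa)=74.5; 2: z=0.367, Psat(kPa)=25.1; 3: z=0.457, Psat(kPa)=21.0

At the bubble point ψ → 0, so ΣzᵢKᵢ = 1 with Kᵢ = Pᵢˢᵃᵗ/P ⇒ P = ΣzᵢPᵢˢᵃᵗ.
P = 0.176·74.5 + 0.367·25.1 + 0.457·21.0 = 31.921 kPa
yᵢ = zᵢPᵢˢᵃᵗ/P ⇒ y_2 = 0.367·25.1/31.921 = 0.289

Pbub = 31.921 kPa, y_2 = 0.289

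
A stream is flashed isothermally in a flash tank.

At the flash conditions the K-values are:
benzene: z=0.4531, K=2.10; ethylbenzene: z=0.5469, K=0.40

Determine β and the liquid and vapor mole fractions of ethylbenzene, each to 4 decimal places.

Newton–Raphson from β = 0.5:
  β = 0.5000: g = -0.14722, g' = -0.6300 → β = 0.2663
  β = 0.2663: g = -0.00507, g' = -0.6068 → β = 0.2580
Converged at β = 0.2580.
Compositions from xᵢ = zᵢ/(1+β(Kᵢ−1)), yᵢ = Kᵢxᵢ:
  benzene: x = 0.3529, y = 0.7412
  ethylbenzene: x = 0.6471, y = 0.2588

β = 0.2580, x_ethylbenzene = 0.6471, y_ethylbenzene = 0.2588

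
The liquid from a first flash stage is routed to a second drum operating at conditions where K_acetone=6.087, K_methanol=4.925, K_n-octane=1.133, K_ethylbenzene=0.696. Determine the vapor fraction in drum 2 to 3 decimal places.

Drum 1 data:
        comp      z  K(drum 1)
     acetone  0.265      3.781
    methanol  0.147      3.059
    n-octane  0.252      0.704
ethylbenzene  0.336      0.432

Drum 1:
Rachford–Rice: g(ψ₁) = Σ zᵢ(Kᵢ−1)/(1+ψ₁(Kᵢ−1)) = 0.
Check two-phase: ΣzᵢKᵢ = 1.774 > 1 and Σzᵢ/Kᵢ = 1.254 > 1, so g(0) = 0.774 > 0 and g(1) = -0.254 < 0.
Newton–Raphson from ψ₁ = 0.5:
  ψ₁ = 0.500: g = 0.1033, g' = -0.752 → ψ₁ = 0.637
  ψ₁ = 0.637: g = 0.0056, g' = -0.683 → ψ₁ = 0.646
Converged at ψ₁ = 0.646.
Drum-1 compositions:
  acetone: x = 0.095, y = 0.358
  methanol: x = 0.063, y = 0.193
  n-octane: x = 0.312, y = 0.219
  ethylbenzene: x = 0.531, y = 0.229
Drum-2 feed = drum-1 liquid: z₂ = (0.0948, 0.0631, 0.3115, 0.5306).
Drum 2:
Let ψ₂ = V/F and solve Σ zᵢ(Kᵢ−1)/(1+ψ₂(Kᵢ−1)) = 0.
g(0) = ΣzᵢKᵢ − 1 = 0.610 and g(1) = 1 − Σzᵢ/Kᵢ = -0.066, so a root lies in (0, 1).
Newton iteration, ψ₂⁰ = 0.5:
  ψ₂ = 0.500: g = 0.0684, g' = -0.379 → ψ₂ = 0.680
  ψ₂ = 0.680: g = 0.0103, g' = -0.278 → ψ₂ = 0.717
  ψ₂ = 0.717: g = 0.0002, g' = -0.265 → ψ₂ = 0.718
Converged at ψ₂ = 0.718.
  acetone: x = 0.020, y = 0.124
  methanol: x = 0.017, y = 0.081
  n-octane: x = 0.284, y = 0.322
  ethylbenzene: x = 0.679, y = 0.472

V/F (drum 2) = 0.718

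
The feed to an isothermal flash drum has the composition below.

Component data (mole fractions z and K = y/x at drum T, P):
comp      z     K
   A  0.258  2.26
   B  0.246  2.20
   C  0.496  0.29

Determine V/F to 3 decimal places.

Material balance + equilibrium reduce to Σ zᵢ(Kᵢ−1)/(1+V/F(Kᵢ−1)) = 0.
g(0) = ΣzᵢKᵢ − 1 = 0.268 and g(1) = 1 − Σzᵢ/Kᵢ = -0.936, so a root lies in (0, 1).
Iterate (Newton) starting at V/F = 0.5:
  V/F = 0.500: g = -0.1620, g' = -0.894 → V/F = 0.319
  V/F = 0.319: g = -0.0096, g' = -0.812 → V/F = 0.307
Converged at V/F = 0.307.

V/F = 0.307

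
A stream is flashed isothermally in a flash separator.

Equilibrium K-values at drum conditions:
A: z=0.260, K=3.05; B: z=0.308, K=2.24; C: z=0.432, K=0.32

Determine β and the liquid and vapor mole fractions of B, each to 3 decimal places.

Newton iteration, β⁰ = 0.5:
  β = 0.500: g = 0.0539, g' = -0.905 → β = 0.559
Converged at β = 0.559.
Compositions from xᵢ = zᵢ/(1+β(Kᵢ−1)), yᵢ = Kᵢxᵢ:
  A: x = 0.121, y = 0.370
  B: x = 0.182, y = 0.407
  C: x = 0.697, y = 0.223

β = 0.559, x_B = 0.182, y_B = 0.407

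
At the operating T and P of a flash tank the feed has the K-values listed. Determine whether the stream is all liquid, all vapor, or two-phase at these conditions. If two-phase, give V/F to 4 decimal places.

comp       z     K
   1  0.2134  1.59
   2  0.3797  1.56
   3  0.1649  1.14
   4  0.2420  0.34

two-phase, V/F = 0.6222

ΣzᵢKᵢ = 1.2019; Σzᵢ/Kᵢ = 1.2340.
Both exceed 1, so a two-phase solution exists.
Newton–Raphson from ψ = 0.5:
  ψ = 0.5000: g = 0.04653, g' = -0.3546 → ψ = 0.6312
  ψ = 0.6312: g = -0.00372, g' = -0.4169 → ψ = 0.6223
  ψ = 0.6223: g = -0.00002, g' = -0.4115 → ψ = 0.6222
Converged at ψ = 0.6222.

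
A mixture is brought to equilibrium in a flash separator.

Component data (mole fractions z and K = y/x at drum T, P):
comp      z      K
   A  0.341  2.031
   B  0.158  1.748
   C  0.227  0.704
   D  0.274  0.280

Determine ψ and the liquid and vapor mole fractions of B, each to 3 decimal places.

Material balance + equilibrium reduce to Σ zᵢ(Kᵢ−1)/(1+ψ(Kᵢ−1)) = 0.
Feasibility: ΣzᵢKᵢ = 1.205, Σzᵢ/Kᵢ = 1.559 — both > 1, two phases present.
Iterate (Newton) starting at ψ = 0.5:
  ψ = 0.500: g = -0.0691, g' = -0.579 → ψ = 0.381
  ψ = 0.381: g = -0.0030, g' = -0.535 → ψ = 0.375
Converged at ψ = 0.375.
Compositions from xᵢ = zᵢ/(1+ψ(Kᵢ−1)), yᵢ = Kᵢxᵢ:
  A: x = 0.246, y = 0.499
  B: x = 0.123, y = 0.216
  C: x = 0.255, y = 0.180
  D: x = 0.375, y = 0.105

ψ = 0.375, x_B = 0.123, y_B = 0.216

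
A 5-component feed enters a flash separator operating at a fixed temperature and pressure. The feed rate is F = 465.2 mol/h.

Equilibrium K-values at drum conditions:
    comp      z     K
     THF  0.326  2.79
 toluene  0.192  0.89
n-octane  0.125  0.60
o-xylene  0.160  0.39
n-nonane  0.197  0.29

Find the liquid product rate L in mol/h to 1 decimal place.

Newton–Raphson from β = 0.37:
  β = 0.370: g = -0.0454, g' = -0.690 → β = 0.304
  β = 0.304: g = 0.0008, g' = -0.718 → β = 0.305
Converged at β = 0.305.
Then V = β·F = 0.3053·465.2 = 142.0 mol/h and L = F − V = 323.2 mol/h.

L = 323.2 mol/h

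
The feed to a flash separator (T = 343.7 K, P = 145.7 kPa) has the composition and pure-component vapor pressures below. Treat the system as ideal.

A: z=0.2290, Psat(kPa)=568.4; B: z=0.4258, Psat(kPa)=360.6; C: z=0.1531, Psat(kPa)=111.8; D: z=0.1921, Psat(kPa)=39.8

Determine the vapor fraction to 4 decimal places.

ψ = 0.9042

Raoult's law: Kᵢ = Pᵢˢᵃᵗ/P = Pᵢˢᵃᵗ/145.7.
  K_A = 568.4/145.7 = 3.901167, K_B = 360.6/145.7 = 2.474949, K_C = 111.8/145.7 = 0.767330, K_D = 39.8/145.7 = 0.273164
Material balance + equilibrium reduce to Σ zᵢ(Kᵢ−1)/(1+ψ(Kᵢ−1)) = 0.
Feasibility: ΣzᵢKᵢ = 2.1172, Σzᵢ/Kᵢ = 1.1335 — both > 1, two phases present.
Iterate (Newton) starting at ψ = 0.58:
  ψ = 0.5800: g = 0.30356, g' = -0.8513 → ψ = 0.9366
  ψ = 0.9366: g = -0.04046, g' = -1.3121 → ψ = 0.9058
  ψ = 0.9058: g = -0.00181, g' = -1.1989 → ψ = 0.9043
Converged at ψ = 0.9042.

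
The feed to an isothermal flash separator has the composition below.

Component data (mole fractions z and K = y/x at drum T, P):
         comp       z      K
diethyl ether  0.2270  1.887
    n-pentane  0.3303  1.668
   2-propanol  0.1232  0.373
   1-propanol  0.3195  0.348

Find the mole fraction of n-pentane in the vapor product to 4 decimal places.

Rachford–Rice: g(ψ) = Σ zᵢ(Kᵢ−1)/(1+ψ(Kᵢ−1)) = 0.
Check two-phase: ΣzᵢKᵢ = 1.1364 > 1 and Σzᵢ/Kᵢ = 1.5667 > 1, so g(0) = 0.1364 > 0 and g(1) = -0.5667 < 0.
Newton–Raphson from ψ = 0.5:
  ψ = 0.5000: g = -0.11671, g' = -0.5703 → ψ = 0.2954
  ψ = 0.2954: g = -0.00897, g' = -0.4962 → ψ = 0.2773
  ψ = 0.2773: g = -0.00003, g' = -0.4933 → ψ = 0.2772
Converged at ψ = 0.2772.
Compositions from xᵢ = zᵢ/(1+ψ(Kᵢ−1)), yᵢ = Kᵢxᵢ:
  diethyl ether: x = 0.1822, y = 0.3438
  n-pentane: x = 0.2787, y = 0.4649
  2-propanol: x = 0.1491, y = 0.0556
  1-propanol: x = 0.3900, y = 0.1357

y_n-pentane = 0.4649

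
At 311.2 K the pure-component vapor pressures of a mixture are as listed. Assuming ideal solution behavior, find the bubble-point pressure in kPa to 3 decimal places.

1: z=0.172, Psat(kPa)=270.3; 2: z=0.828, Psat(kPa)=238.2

At the bubble point ψ → 0, so ΣzᵢKᵢ = 1 with Kᵢ = Pᵢˢᵃᵗ/P ⇒ P = ΣzᵢPᵢˢᵃᵗ.
P = 0.172·270.3 + 0.828·238.2 = 243.721 kPa

Pbub = 243.721 kPa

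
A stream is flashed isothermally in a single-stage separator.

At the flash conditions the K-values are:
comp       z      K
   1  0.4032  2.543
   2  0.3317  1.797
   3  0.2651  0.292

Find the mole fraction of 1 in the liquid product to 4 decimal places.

x_1 = 0.1796

Material balance + equilibrium reduce to Σ zᵢ(Kᵢ−1)/(1+ψ(Kᵢ−1)) = 0.
g(0) = ΣzᵢKᵢ − 1 = 0.6988 and g(1) = 1 − Σzᵢ/Kᵢ = -0.2510, so a root lies in (0, 1).
Newton–Raphson from ψ = 0.57:
  ψ = 0.5700: g = 0.19811, g' = -0.7449 → ψ = 0.8359
  ψ = 0.8359: g = -0.02951, g' = -1.0567 → ψ = 0.8080
  ψ = 0.8080: g = -0.00090, g' = -0.9938 → ψ = 0.8071
Converged at ψ = 0.8071.
Compositions from xᵢ = zᵢ/(1+ψ(Kᵢ−1)), yᵢ = Kᵢxᵢ:
  1: x = 0.1796, y = 0.4566
  2: x = 0.2019, y = 0.3627
  3: x = 0.6186, y = 0.1806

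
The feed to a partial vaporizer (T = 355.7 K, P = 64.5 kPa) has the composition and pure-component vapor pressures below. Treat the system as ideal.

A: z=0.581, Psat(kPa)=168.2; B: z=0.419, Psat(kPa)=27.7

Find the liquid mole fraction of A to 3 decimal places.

x_A = 0.262

Raoult's law: Kᵢ = Pᵢˢᵃᵗ/P = Pᵢˢᵃᵗ/64.5.
  K_A = 168.2/64.5 = 2.60775, K_B = 27.7/64.5 = 0.42946
Material balance + equilibrium reduce to Σ zᵢ(Kᵢ−1)/(1+β(Kᵢ−1)) = 0.
Feasibility: ΣzᵢKᵢ = 1.695, Σzᵢ/Kᵢ = 1.198 — both > 1, two phases present.
Iterate (Newton) starting at β = 0.5:
  β = 0.500: g = 0.1834, g' = -0.729 → β = 0.752
  β = 0.752: g = 0.0044, g' = -0.726 → β = 0.758
Converged at β = 0.758.
Compositions from xᵢ = zᵢ/(1+β(Kᵢ−1)), yᵢ = Kᵢxᵢ:
  A: x = 0.262, y = 0.683
  B: x = 0.738, y = 0.317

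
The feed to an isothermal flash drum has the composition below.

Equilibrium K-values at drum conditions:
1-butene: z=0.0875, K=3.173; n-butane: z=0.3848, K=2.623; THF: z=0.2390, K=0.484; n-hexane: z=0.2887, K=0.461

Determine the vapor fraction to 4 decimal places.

ψ = 0.5852

Let ψ = V/F and solve Σ zᵢ(Kᵢ−1)/(1+ψ(Kᵢ−1)) = 0.
Check two-phase: ΣzᵢKᵢ = 1.5357 > 1 and Σzᵢ/Kᵢ = 1.2943 > 1, so g(0) = 0.5357 > 0 and g(1) = -0.2943 < 0.
Iterate (Newton) starting at ψ = 0.37:
  ψ = 0.3700: g = 0.14881, g' = -0.7507 → ψ = 0.5682
  ψ = 0.5682: g = 0.01119, g' = -0.6587 → ψ = 0.5852
Converged at ψ = 0.5852.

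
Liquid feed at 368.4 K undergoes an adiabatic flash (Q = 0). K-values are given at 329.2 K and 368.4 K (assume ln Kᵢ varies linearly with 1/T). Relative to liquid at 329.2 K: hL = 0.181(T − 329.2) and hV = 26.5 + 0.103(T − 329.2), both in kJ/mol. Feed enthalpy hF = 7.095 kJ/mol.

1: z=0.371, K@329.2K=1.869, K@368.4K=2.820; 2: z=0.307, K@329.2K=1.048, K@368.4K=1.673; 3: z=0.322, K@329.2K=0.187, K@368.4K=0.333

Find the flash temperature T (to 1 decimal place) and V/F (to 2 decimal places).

T = 333.2 K, V/F = 0.24

Adiabatic flash: solve Rachford–Rice at each trial T, then check hF = ψ·hV(T) + (1−ψ)·hL(T).
  T = 329.2 K: K = (1.869, 1.048, 0.187), RR gives ψ = 0.153, H_out = 4.066 kJ/mol
  T = 368.4 K: K = (2.820, 1.673, 0.333), RR gives ψ = 0.742, H_out = 24.485 kJ/mol
  T = 348.8 K: K = (2.322, 1.342, 0.254), RR gives ψ = 0.502, H_out = 16.085 kJ/mol
  T = 339.0 K: K = (2.090, 1.190, 0.219), RR gives ψ = 0.352, H_out = 10.830 kJ/mol
  T = 334.1 K: K = (1.978, 1.118, 0.202), RR gives ψ = 0.261, H_out = 7.696 kJ/mol
  T = 331.6 K: K = (1.922, 1.082, 0.194), RR gives ψ = 0.208, H_out = 5.916 kJ/mol
  T = 332.9 K: K = (1.951, 1.100, 0.199), RR gives ψ = 0.236, H_out = 6.859 kJ/mol
Linear interpolation between T = 332.9 (H_out = 6.859) and T = 334.1 (H_out = 7.696) on hF = 7.095 gives T ≈ 333.2 K, at which ψ = 0.24.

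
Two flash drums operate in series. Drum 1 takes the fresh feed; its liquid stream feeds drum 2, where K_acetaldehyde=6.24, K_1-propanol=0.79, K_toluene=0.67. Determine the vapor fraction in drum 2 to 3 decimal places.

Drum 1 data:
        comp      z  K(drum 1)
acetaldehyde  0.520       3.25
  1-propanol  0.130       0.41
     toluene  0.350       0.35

V/F (drum 2) = 0.583

Drum 1:
Rachford–Rice: g(ψ₁) = Σ zᵢ(Kᵢ−1)/(1+ψ₁(Kᵢ−1)) = 0.
g(0) = ΣzᵢKᵢ − 1 = 0.866 and g(1) = 1 − Σzᵢ/Kᵢ = -0.477, so a root lies in (0, 1).
Newton–Raphson from ψ₁ = 0.5:
  ψ₁ = 0.500: g = 0.1048, g' = -0.999 → ψ₁ = 0.605
  ψ₁ = 0.605: g = 0.0014, g' = -0.983 → ψ₁ = 0.606
Converged at ψ₁ = 0.606.
Drum-1 compositions:
  acetaldehyde: x = 0.220, y = 0.715
  1-propanol: x = 0.202, y = 0.083
  toluene: x = 0.578, y = 0.202
Drum-2 feed = drum-1 liquid: z₂ = (0.2200, 0.2024, 0.5776).
Drum 2:
Material balance + equilibrium reduce to Σ zᵢ(Kᵢ−1)/(1+ψ₂(Kᵢ−1)) = 0.
Check two-phase: ΣzᵢKᵢ = 1.919 > 1 and Σzᵢ/Kᵢ = 1.154 > 1, so g(0) = 0.919 > 0 and g(1) = -0.154 < 0.
Iterate (Newton) starting at ψ₂ = 0.5:
  ψ₂ = 0.500: g = 0.0426, g' = -0.562 → ψ₂ = 0.576
  ψ₂ = 0.576: g = 0.0032, g' = -0.482 → ψ₂ = 0.582
  ψ₂ = 0.582: g = 0.0000, g' = -0.476 → ψ₂ = 0.583
Converged at ψ₂ = 0.583.
  acetaldehyde: x = 0.054, y = 0.339
  1-propanol: x = 0.231, y = 0.182
  toluene: x = 0.715, y = 0.479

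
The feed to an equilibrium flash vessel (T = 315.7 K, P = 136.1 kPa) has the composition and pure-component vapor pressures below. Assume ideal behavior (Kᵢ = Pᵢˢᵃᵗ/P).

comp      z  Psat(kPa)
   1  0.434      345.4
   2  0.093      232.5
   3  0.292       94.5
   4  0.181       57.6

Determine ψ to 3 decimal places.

ψ = 0.860

Raoult's law: Kᵢ = Pᵢˢᵃᵗ/P = Pᵢˢᵃᵗ/136.1.
  K_1 = 345.4/136.1 = 2.53784, K_2 = 232.5/136.1 = 1.70830, K_3 = 94.5/136.1 = 0.69434, K_4 = 57.6/136.1 = 0.42322
Let ψ = V/F and solve Σ zᵢ(Kᵢ−1)/(1+ψ(Kᵢ−1)) = 0.
g(0) = ΣzᵢKᵢ − 1 = 0.540 and g(1) = 1 − Σzᵢ/Kᵢ = -0.074, so a root lies in (0, 1).
Iterate (Newton) starting at ψ = 0.5:
  ψ = 0.500: g = 0.1739, g' = -0.510 → ψ = 0.841
  ψ = 0.841: g = 0.0096, g' = -0.490 → ψ = 0.860
Converged at ψ = 0.860.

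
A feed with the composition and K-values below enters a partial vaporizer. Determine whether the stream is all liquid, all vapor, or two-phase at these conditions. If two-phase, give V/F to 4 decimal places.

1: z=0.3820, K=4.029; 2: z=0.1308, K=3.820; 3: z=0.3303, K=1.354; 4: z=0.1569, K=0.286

ΣzᵢKᵢ = 2.5308; Σzᵢ/Kᵢ = 0.9216.
Since Σzᵢ/Kᵢ < 1 the mixture is above its dew point — single vapor phase.

all vapor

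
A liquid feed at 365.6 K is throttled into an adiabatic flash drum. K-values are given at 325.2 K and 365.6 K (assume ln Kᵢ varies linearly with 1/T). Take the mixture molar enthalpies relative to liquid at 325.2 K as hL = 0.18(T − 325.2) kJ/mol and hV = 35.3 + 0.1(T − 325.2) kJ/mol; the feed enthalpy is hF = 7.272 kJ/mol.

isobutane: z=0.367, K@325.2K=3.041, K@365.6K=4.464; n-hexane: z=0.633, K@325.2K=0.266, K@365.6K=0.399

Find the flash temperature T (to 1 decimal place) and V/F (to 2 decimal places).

T = 326.6 K, V/F = 0.20

Adiabatic flash: solve Rachford–Rice at each trial T, then check hF = ψ·hV(T) + (1−ψ)·hL(T).
  T = 325.2 K: K = (3.041, 0.266), RR gives ψ = 0.190, H_out = 6.702 kJ/mol
  T = 365.6 K: K = (4.464, 0.399), RR gives ψ = 0.428, H_out = 20.994 kJ/mol
  T = 345.4 K: K = (3.726, 0.330), RR gives ψ = 0.315, H_out = 14.256 kJ/mol
  T = 335.3 K: K = (3.376, 0.297), RR gives ψ = 0.256, H_out = 10.639 kJ/mol
  T = 330.2 K: K = (3.205, 0.281), RR gives ψ = 0.224, H_out = 8.701 kJ/mol
  T = 327.7 K: K = (3.123, 0.274), RR gives ψ = 0.207, H_out = 7.715 kJ/mol
  T = 326.4 K: K = (3.080, 0.270), RR gives ψ = 0.198, H_out = 7.192 kJ/mol
Linear interpolation between T = 326.4 (H_out = 7.192) and T = 327.7 (H_out = 7.715) on hF = 7.272 gives T ≈ 326.6 K, at which ψ = 0.20.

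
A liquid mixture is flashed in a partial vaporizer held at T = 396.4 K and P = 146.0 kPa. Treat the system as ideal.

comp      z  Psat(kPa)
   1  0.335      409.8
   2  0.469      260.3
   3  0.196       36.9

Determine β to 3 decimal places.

Raoult's law: Kᵢ = Pᵢˢᵃᵗ/P = Pᵢˢᵃᵗ/146.0.
  K_1 = 409.8/146.0 = 2.80685, K_2 = 260.3/146.0 = 1.78288, K_3 = 36.9/146.0 = 0.25274
Material balance + equilibrium reduce to Σ zᵢ(Kᵢ−1)/(1+β(Kᵢ−1)) = 0.
Feasibility: ΣzᵢKᵢ = 1.826, Σzᵢ/Kᵢ = 1.158 — both > 1, two phases present.
Newton iteration, β⁰ = 0.42:
  β = 0.420: g = 0.4070, g' = -0.749 → β = 0.964
  β = 0.964: g = -0.0930, g' = -1.635 → β = 0.907
  β = 0.907: g = -0.0100, g' = -1.308 → β = 0.899
Converged at β = 0.899.

β = 0.899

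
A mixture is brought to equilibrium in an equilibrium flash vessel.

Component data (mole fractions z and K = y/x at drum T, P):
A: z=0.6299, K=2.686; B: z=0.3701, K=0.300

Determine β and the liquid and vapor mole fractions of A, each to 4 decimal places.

Rachford–Rice: g(β) = Σ zᵢ(Kᵢ−1)/(1+β(Kᵢ−1)) = 0.
g(0) = ΣzᵢKᵢ − 1 = 0.8029 and g(1) = 1 − Σzᵢ/Kᵢ = -0.4682, so a root lies in (0, 1).
Binary case is linear: z₁(K₁−1)(1+β(K₂−1)) + z₂(K₂−1)(1+β(K₁−1)) = 0
⇒ β = [z₁(K₁−1)+z₂(K₂−1)] / [−(K₁−1)(K₂−1)] = 0.80294/1.18020 = 0.6803
Compositions from xᵢ = zᵢ/(1+β(Kᵢ−1)), yᵢ = Kᵢxᵢ:
  A: x = 0.2934, y = 0.7880
  B: x = 0.7066, y = 0.2120

β = 0.6803, x_A = 0.2934, y_A = 0.7880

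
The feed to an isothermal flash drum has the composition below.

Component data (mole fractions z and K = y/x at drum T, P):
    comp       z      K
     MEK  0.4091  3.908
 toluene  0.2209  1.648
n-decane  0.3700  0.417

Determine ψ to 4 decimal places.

ψ = 0.8589

Rachford–Rice: g(ψ) = Σ zᵢ(Kᵢ−1)/(1+ψ(Kᵢ−1)) = 0.
Check two-phase: ΣzᵢKᵢ = 2.1171 > 1 and Σzᵢ/Kᵢ = 1.1260 > 1, so g(0) = 1.1171 > 0 and g(1) = -0.1260 < 0.
Newton iteration, ψ⁰ = 0.5:
  ψ = 0.5000: g = 0.28844, g' = -0.8779 → ψ = 0.8285
  ψ = 0.8285: g = 0.02480, g' = -0.8075 → ψ = 0.8593
  ψ = 0.8593: g = -0.00027, g' = -0.8258 → ψ = 0.8589
Converged at ψ = 0.8589.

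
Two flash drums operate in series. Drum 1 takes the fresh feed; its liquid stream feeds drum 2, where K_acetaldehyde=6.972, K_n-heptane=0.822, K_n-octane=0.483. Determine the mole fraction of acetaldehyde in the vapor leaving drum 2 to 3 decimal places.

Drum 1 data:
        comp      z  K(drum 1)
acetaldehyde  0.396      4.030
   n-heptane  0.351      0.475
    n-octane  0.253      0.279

Drum 1:
Rachford–Rice: g(ψ₁) = Σ zᵢ(Kᵢ−1)/(1+ψ₁(Kᵢ−1)) = 0.
Feasibility: ΣzᵢKᵢ = 1.833, Σzᵢ/Kᵢ = 1.744 — both > 1, two phases present.
Newton iteration, ψ₁⁰ = 0.4:
  ψ₁ = 0.400: g = 0.0528, g' = -1.158 → ψ₁ = 0.446
  ψ₁ = 0.446: g = 0.0012, g' = -1.109 → ψ₁ = 0.447
Converged at ψ₁ = 0.447.
Drum-1 compositions:
  acetaldehyde: x = 0.168, y = 0.678
  n-heptane: x = 0.459, y = 0.218
  n-octane: x = 0.373, y = 0.104
Drum-2 feed = drum-1 liquid: z₂ = (0.1683, 0.4585, 0.3732).
Drum 2:
Rachford–Rice: g(ψ₂) = Σ zᵢ(Kᵢ−1)/(1+ψ₂(Kᵢ−1)) = 0.
Check two-phase: ΣzᵢKᵢ = 1.730 > 1 and Σzᵢ/Kᵢ = 1.355 > 1, so g(0) = 0.730 > 0 and g(1) = -0.355 < 0.
Newton iteration, ψ₂⁰ = 0.5:
  ψ₂ = 0.500: g = -0.0977, g' = -0.577 → ψ₂ = 0.331
  ψ₂ = 0.331: g = 0.0184, g' = -0.840 → ψ₂ = 0.352
  ψ₂ = 0.352: g = 0.0006, g' = -0.788 → ψ₂ = 0.353
Converged at ψ₂ = 0.353.
  acetaldehyde: x = 0.054, y = 0.377
  n-heptane: x = 0.489, y = 0.402
  n-octane: x = 0.457, y = 0.221

y_acetaldehyde (drum 2) = 0.377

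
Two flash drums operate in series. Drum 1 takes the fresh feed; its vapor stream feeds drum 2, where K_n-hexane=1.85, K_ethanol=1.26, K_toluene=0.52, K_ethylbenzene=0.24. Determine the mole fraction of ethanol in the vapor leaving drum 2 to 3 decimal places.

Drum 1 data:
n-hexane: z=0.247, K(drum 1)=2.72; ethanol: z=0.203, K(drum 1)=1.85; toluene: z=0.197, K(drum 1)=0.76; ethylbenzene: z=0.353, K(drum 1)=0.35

y_ethanol (drum 2) = 0.310

Drum 1:
Rachford–Rice: g(ψ₁) = Σ zᵢ(Kᵢ−1)/(1+ψ₁(Kᵢ−1)) = 0.
g(0) = ΣzᵢKᵢ − 1 = 0.321 and g(1) = 1 − Σzᵢ/Kᵢ = -0.468, so a root lies in (0, 1).
Newton iteration, ψ₁⁰ = 0.44:
  ψ₁ = 0.440: g = -0.0068, g' = -0.621 → ψ₁ = 0.429
Converged at ψ₁ = 0.429.
Drum-1 compositions:
  n-hexane: x = 0.142, y = 0.387
  ethanol: x = 0.149, y = 0.275
  toluene: x = 0.220, y = 0.167
  ethylbenzene: x = 0.490, y = 0.171
Drum-2 feed = drum-1 vapor: z₂ = (0.3866, 0.2752, 0.1669, 0.1713).
Drum 2:
Rachford–Rice: g(ψ₂) = Σ zᵢ(Kᵢ−1)/(1+ψ₂(Kᵢ−1)) = 0.
g(0) = ΣzᵢKᵢ − 1 = 0.190 and g(1) = 1 − Σzᵢ/Kᵢ = -0.462, so a root lies in (0, 1).
Iterate (Newton) starting at ψ₂ = 0.64:
  ψ₂ = 0.640: g = -0.0950, g' = -0.586 → ψ₂ = 0.478
  ψ₂ = 0.478: g = -0.0111, g' = -0.465 → ψ₂ = 0.454
Converged at ψ₂ = 0.454.
  n-hexane: x = 0.279, y = 0.516
  ethanol: x = 0.246, y = 0.310
  toluene: x = 0.213, y = 0.111
  ethylbenzene: x = 0.261, y = 0.063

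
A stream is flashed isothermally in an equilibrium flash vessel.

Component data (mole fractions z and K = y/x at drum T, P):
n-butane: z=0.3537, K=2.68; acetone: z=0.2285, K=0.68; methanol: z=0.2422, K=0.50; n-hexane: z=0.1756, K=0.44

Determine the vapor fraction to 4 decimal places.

Newton–Raphson from ψ = 0.48:
  ψ = 0.4800: g = -0.05127, g' = -0.5464 → ψ = 0.3862
  ψ = 0.3862: g = 0.00142, g' = -0.5803 → ψ = 0.3886
Converged at ψ = 0.3886.

ψ = 0.3886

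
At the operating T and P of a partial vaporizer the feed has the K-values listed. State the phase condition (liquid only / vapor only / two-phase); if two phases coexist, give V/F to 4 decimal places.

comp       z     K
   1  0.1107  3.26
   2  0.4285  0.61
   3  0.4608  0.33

liquid only

ΣzᵢKᵢ = 0.7743; Σzᵢ/Kᵢ = 2.1328.
Since ΣzᵢKᵢ < 1 the mixture is below its bubble point — single liquid phase.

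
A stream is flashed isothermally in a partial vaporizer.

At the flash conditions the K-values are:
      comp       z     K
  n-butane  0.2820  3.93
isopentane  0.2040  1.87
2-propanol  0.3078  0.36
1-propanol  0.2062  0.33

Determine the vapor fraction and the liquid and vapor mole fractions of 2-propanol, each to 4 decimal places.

ψ = 0.4598, x_2-propanol = 0.4361, y_2-propanol = 0.1570

Rachford–Rice: g(ψ) = Σ zᵢ(Kᵢ−1)/(1+ψ(Kᵢ−1)) = 0.
Check two-phase: ΣzᵢKᵢ = 1.6686 > 1 and Σzᵢ/Kᵢ = 1.6607 > 1, so g(0) = 0.6686 > 0 and g(1) = -0.6607 < 0.
Newton–Raphson from ψ = 0.5:
  ψ = 0.5000: g = -0.03857, g' = -0.9554 → ψ = 0.4596
  ψ = 0.4596: g = 0.00015, g' = -0.9647 → ψ = 0.4598
Converged at ψ = 0.4598.
Compositions from xᵢ = zᵢ/(1+ψ(Kᵢ−1)), yᵢ = Kᵢxᵢ:
  n-butane: x = 0.1201, y = 0.4722
  isopentane: x = 0.1457, y = 0.2725
  2-propanol: x = 0.4361, y = 0.1570
  1-propanol: x = 0.2980, y = 0.0983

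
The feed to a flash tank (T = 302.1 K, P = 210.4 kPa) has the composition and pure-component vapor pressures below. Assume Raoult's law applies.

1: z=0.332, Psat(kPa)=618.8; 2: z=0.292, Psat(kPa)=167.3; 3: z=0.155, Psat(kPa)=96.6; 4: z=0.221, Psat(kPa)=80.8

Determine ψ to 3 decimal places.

ψ = 0.416

Raoult's law: Kᵢ = Pᵢˢᵃᵗ/P = Pᵢˢᵃᵗ/210.4.
  K_1 = 618.8/210.4 = 2.94106, K_2 = 167.3/210.4 = 0.79515, K_3 = 96.6/210.4 = 0.45913, K_4 = 80.8/210.4 = 0.38403
Rachford–Rice: g(ψ) = Σ zᵢ(Kᵢ−1)/(1+ψ(Kᵢ−1)) = 0.
Check two-phase: ΣzᵢKᵢ = 1.365 > 1 and Σzᵢ/Kᵢ = 1.393 > 1, so g(0) = 0.365 > 0 and g(1) = -0.393 < 0.
Newton–Raphson from ψ = 0.69:
  ψ = 0.690: g = -0.1647, g' = -0.614 → ψ = 0.422
  ψ = 0.422: g = -0.0037, g' = -0.622 → ψ = 0.416
Converged at ψ = 0.416.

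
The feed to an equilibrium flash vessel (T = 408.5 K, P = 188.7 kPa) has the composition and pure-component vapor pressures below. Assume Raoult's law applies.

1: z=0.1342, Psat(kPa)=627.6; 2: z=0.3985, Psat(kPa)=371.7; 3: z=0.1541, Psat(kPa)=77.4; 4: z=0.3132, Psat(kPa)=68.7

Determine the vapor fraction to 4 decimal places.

Raoult's law: Kᵢ = Pᵢˢᵃᵗ/P = Pᵢˢᵃᵗ/188.7.
  K_1 = 627.6/188.7 = 3.325914, K_2 = 371.7/188.7 = 1.969793, K_3 = 77.4/188.7 = 0.410175, K_4 = 68.7/188.7 = 0.364070
Let ψ = V/F and solve Σ zᵢ(Kᵢ−1)/(1+ψ(Kᵢ−1)) = 0.
g(0) = ΣzᵢKᵢ − 1 = 0.4085 and g(1) = 1 − Σzᵢ/Kᵢ = -0.4786, so a root lies in (0, 1).
Iterate (Newton) starting at ψ = 0.59:
  ψ = 0.5900: g = -0.08079, g' = -0.7312 → ψ = 0.4795
  ψ = 0.4795: g = -0.00193, g' = -0.7033 → ψ = 0.4768
Converged at ψ = 0.4768.

ψ = 0.4768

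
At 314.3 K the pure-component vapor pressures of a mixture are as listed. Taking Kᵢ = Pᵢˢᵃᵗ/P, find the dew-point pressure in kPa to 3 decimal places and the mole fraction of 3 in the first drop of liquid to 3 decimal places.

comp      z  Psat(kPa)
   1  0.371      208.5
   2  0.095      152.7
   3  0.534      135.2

At the dew point ψ → 1, so Σzᵢ/Kᵢ = 1 with Kᵢ = Pᵢˢᵃᵗ/P ⇒ 1/P = Σzᵢ/Pᵢˢᵃᵗ.
1/P = 0.371/208.5 + 0.095/152.7 + 0.534/135.2 = 0.006351 ⇒ P = 157.450 kPa
xᵢ = zᵢP/Pᵢˢᵃᵗ ⇒ x_3 = 0.534·157.450/135.2 = 0.622

Pdew = 157.450 kPa, x_3 = 0.622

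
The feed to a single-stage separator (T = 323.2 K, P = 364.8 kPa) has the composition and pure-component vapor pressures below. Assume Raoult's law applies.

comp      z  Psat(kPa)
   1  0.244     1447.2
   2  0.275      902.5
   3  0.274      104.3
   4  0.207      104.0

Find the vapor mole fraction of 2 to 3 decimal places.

y_2 = 0.395

Raoult's law: Kᵢ = Pᵢˢᵃᵗ/P = Pᵢˢᵃᵗ/364.8.
  K_1 = 1447.2/364.8 = 3.96711, K_2 = 902.5/364.8 = 2.47396, K_3 = 104.3/364.8 = 0.28591, K_4 = 104.0/364.8 = 0.28509
Newton iteration, ψ⁰ = 0.5:
  ψ = 0.500: g = -0.0098, g' = -1.141 → ψ = 0.491
Converged at ψ = 0.491.
Compositions from xᵢ = zᵢ/(1+ψ(Kᵢ−1)), yᵢ = Kᵢxᵢ:
  1: x = 0.099, y = 0.394
  2: x = 0.159, y = 0.395
  3: x = 0.422, y = 0.121
  4: x = 0.319, y = 0.091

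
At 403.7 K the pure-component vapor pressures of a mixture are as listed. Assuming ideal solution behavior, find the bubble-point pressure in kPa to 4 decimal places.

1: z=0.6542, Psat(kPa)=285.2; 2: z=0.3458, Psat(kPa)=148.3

At the bubble point ψ → 0, so ΣzᵢKᵢ = 1 with Kᵢ = Pᵢˢᵃᵗ/P ⇒ P = ΣzᵢPᵢˢᵃᵗ.
P = 0.6542·285.2 + 0.3458·148.3 = 237.8600 kPa

Pbub = 237.8600 kPa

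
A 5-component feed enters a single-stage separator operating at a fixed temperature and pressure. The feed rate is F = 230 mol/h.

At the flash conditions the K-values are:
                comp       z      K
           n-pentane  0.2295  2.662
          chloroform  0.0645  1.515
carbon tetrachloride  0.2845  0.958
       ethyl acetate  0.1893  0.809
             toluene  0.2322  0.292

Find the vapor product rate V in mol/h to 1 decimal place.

V = 80.4 mol/h

Material balance + equilibrium reduce to Σ zᵢ(Kᵢ−1)/(1+ψ(Kᵢ−1)) = 0.
Check two-phase: ΣzᵢKᵢ = 1.2021 > 1 and Σzᵢ/Kᵢ = 1.4550 > 1, so g(0) = 0.2021 > 0 and g(1) = -0.4550 < 0.
Iterate (Newton) starting at ψ = 0.5:
  ψ = 0.5000: g = -0.07193, g' = -0.4878 → ψ = 0.3525
  ψ = 0.3525: g = -0.00135, g' = -0.4795 → ψ = 0.3497
Converged at ψ = 0.3497.
Then V = ψ·F = 0.3497·230 = 80.4 mol/h and L = F − V = 149.6 mol/h.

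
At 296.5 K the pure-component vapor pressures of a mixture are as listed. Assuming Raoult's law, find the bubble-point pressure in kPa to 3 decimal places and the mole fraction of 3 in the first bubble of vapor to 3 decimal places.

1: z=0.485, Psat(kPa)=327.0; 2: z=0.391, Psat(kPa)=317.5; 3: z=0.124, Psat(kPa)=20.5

At the bubble point ψ → 0, so ΣzᵢKᵢ = 1 with Kᵢ = Pᵢˢᵃᵗ/P ⇒ P = ΣzᵢPᵢˢᵃᵗ.
P = 0.485·327.0 + 0.391·317.5 + 0.124·20.5 = 285.279 kPa
yᵢ = zᵢPᵢˢᵃᵗ/P ⇒ y_3 = 0.124·20.5/285.279 = 0.009

Pbub = 285.279 kPa, y_3 = 0.009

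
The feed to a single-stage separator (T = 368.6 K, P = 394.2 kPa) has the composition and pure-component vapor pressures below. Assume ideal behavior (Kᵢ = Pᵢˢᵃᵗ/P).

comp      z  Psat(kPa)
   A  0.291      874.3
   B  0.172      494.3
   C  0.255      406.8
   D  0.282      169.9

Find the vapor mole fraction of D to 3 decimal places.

y_D = 0.188

Raoult's law: Kᵢ = Pᵢˢᵃᵗ/P = Pᵢˢᵃᵗ/394.2.
  K_A = 874.3/394.2 = 2.21791, K_B = 494.3/394.2 = 1.25393, K_C = 406.8/394.2 = 1.03196, K_D = 169.9/394.2 = 0.43100
Rachford–Rice: g(β) = Σ zᵢ(Kᵢ−1)/(1+β(Kᵢ−1)) = 0.
Check two-phase: ΣzᵢKᵢ = 1.246 > 1 and Σzᵢ/Kᵢ = 1.170 > 1, so g(0) = 0.246 > 0 and g(1) = -0.170 < 0.
Iterate (Newton) starting at β = 0.44:
  β = 0.440: g = 0.0640, g' = -0.355 → β = 0.621
  β = 0.621: g = -0.0005, g' = -0.367 → β = 0.619
Converged at β = 0.619.
Compositions from xᵢ = zᵢ/(1+β(Kᵢ−1)), yᵢ = Kᵢxᵢ:
  A: x = 0.166, y = 0.368
  B: x = 0.149, y = 0.186
  C: x = 0.250, y = 0.258
  D: x = 0.435, y = 0.188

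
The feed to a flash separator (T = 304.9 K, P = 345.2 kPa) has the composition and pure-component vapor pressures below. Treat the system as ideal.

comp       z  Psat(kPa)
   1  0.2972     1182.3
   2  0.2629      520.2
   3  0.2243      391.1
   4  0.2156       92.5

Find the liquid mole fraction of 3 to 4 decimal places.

Raoult's law: Kᵢ = Pᵢˢᵃᵗ/P = Pᵢˢᵃᵗ/345.2.
  K_1 = 1182.3/345.2 = 3.424971, K_2 = 520.2/345.2 = 1.506952, K_3 = 391.1/345.2 = 1.132966, K_4 = 92.5/345.2 = 0.267961
Let ψ = V/F and solve Σ zᵢ(Kᵢ−1)/(1+ψ(Kᵢ−1)) = 0.
Feasibility: ΣzᵢKᵢ = 1.7260, Σzᵢ/Kᵢ = 1.2638 — both > 1, two phases present.
Newton–Raphson from ψ = 0.44:
  ψ = 0.4400: g = 0.25300, g' = -0.7092 → ψ = 0.7968
  ψ = 0.7968: g = -0.01102, g' = -0.9060 → ψ = 0.7846
  ψ = 0.7846: g = -0.00014, g' = -0.8830 → ψ = 0.7844
Converged at ψ = 0.7844.
Compositions from xᵢ = zᵢ/(1+ψ(Kᵢ−1)), yᵢ = Kᵢxᵢ:
  1: x = 0.1024, y = 0.3507
  2: x = 0.1881, y = 0.2835
  3: x = 0.2031, y = 0.2301
  4: x = 0.5064, y = 0.1357

x_3 = 0.2031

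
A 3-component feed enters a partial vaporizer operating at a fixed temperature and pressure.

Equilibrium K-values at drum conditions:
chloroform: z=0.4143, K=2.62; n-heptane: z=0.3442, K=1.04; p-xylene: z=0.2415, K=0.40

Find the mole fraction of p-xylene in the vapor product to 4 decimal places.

Let ψ = V/F and solve Σ zᵢ(Kᵢ−1)/(1+ψ(Kᵢ−1)) = 0.
Feasibility: ΣzᵢKᵢ = 1.5400, Σzᵢ/Kᵢ = 1.0928 — both > 1, two phases present.
Iterate (Newton) starting at ψ = 0.44:
  ψ = 0.4400: g = 0.20851, g' = -0.5317 → ψ = 0.8322
  ψ = 0.8322: g = 0.00975, g' = -0.5445 → ψ = 0.8501
  ψ = 0.8501: g = -0.00009, g' = -0.5551 → ψ = 0.8499
Converged at ψ = 0.8499.
Compositions from xᵢ = zᵢ/(1+ψ(Kᵢ−1)), yᵢ = Kᵢxᵢ:
  chloroform: x = 0.1743, y = 0.4567
  n-heptane: x = 0.3329, y = 0.3462
  p-xylene: x = 0.4928, y = 0.1971

y_p-xylene = 0.1971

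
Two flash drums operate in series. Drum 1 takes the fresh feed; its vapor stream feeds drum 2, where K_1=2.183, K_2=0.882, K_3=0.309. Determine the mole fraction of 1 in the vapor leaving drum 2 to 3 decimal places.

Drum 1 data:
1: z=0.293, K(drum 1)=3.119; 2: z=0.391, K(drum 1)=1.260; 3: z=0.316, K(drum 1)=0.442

Drum 1:
Material balance + equilibrium reduce to Σ zᵢ(Kᵢ−1)/(1+ψ₁(Kᵢ−1)) = 0.
Feasibility: ΣzᵢKᵢ = 1.546, Σzᵢ/Kᵢ = 1.119 — both > 1, two phases present.
Newton–Raphson from ψ₁ = 0.5:
  ψ₁ = 0.500: g = 0.1469, g' = -0.520 → ψ₁ = 0.782
  ψ₁ = 0.782: g = 0.0051, g' = -0.514 → ψ₁ = 0.792
Converged at ψ₁ = 0.792.
Drum-1 compositions:
  1: x = 0.109, y = 0.341
  2: x = 0.324, y = 0.409
  3: x = 0.566, y = 0.250
Drum-2 feed = drum-1 vapor: z₂ = (0.3411, 0.4085, 0.2504).
Drum 2:
Let ψ₂ = V/F and solve Σ zᵢ(Kᵢ−1)/(1+ψ₂(Kᵢ−1)) = 0.
Check two-phase: ΣzᵢKᵢ = 1.182 > 1 and Σzᵢ/Kᵢ = 1.430 > 1, so g(0) = 0.182 > 0 and g(1) = -0.430 < 0.
Iterate (Newton) starting at ψ₂ = 0.64:
  ψ₂ = 0.640: g = -0.1326, g' = -0.546 → ψ₂ = 0.397
  ψ₂ = 0.397: g = -0.0143, g' = -0.454 → ψ₂ = 0.365
Converged at ψ₂ = 0.365.
  1: x = 0.238, y = 0.520
  2: x = 0.427, y = 0.377
  3: x = 0.335, y = 0.103

y_1 (drum 2) = 0.520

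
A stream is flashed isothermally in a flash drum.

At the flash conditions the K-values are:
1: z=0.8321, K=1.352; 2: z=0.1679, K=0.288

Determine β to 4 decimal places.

β = 0.6917

Rachford–Rice: g(β) = Σ zᵢ(Kᵢ−1)/(1+β(Kᵢ−1)) = 0.
Check two-phase: ΣzᵢKᵢ = 1.1734 > 1 and Σzᵢ/Kᵢ = 1.1984 > 1, so g(0) = 0.1734 > 0 and g(1) = -0.1984 < 0.
Binary case is linear: z₁(K₁−1)(1+β(K₂−1)) + z₂(K₂−1)(1+β(K₁−1)) = 0
⇒ β = [z₁(K₁−1)+z₂(K₂−1)] / [−(K₁−1)(K₂−1)] = 0.17335/0.25062 = 0.6917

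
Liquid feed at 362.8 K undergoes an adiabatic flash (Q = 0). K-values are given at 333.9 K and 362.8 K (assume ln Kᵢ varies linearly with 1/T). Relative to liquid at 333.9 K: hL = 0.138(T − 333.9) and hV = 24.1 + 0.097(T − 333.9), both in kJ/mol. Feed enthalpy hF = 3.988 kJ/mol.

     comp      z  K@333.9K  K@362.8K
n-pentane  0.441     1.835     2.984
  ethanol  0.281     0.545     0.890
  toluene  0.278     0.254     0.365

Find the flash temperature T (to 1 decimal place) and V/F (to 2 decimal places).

Adiabatic flash: solve Rachford–Rice at each trial T, then check hF = ψ·hV(T) + (1−ψ)·hL(T).
  T = 333.9 K: K = (1.835, 0.545, 0.254), RR gives ψ = 0.064, H_out = 1.546 kJ/mol
  T = 362.8 K: K = (2.984, 0.890, 0.365), RR gives ψ = 0.722, H_out = 20.538 kJ/mol
  T = 348.4 K: K = (2.366, 0.704, 0.307), RR gives ψ = 0.445, H_out = 12.473 kJ/mol
  T = 341.1 K: K = (2.087, 0.621, 0.280), RR gives ψ = 0.276, H_out = 7.555 kJ/mol
  T = 337.5 K: K = (1.958, 0.582, 0.267), RR gives ψ = 0.177, H_out = 4.747 kJ/mol
  T = 335.7 K: K = (1.896, 0.563, 0.260), RR gives ψ = 0.123, H_out = 3.205 kJ/mol
Linear interpolation between T = 335.7 (H_out = 3.205) and T = 337.5 (H_out = 4.747) on hF = 3.988 gives T ≈ 336.6 K, at which ψ = 0.15.

T = 336.6 K, V/F = 0.15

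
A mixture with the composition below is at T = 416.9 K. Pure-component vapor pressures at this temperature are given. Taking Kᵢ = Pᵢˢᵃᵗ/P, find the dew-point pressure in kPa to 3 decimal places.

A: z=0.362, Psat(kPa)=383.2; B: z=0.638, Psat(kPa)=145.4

Pdew = 187.527 kPa

At the dew point ψ → 1, so Σzᵢ/Kᵢ = 1 with Kᵢ = Pᵢˢᵃᵗ/P ⇒ 1/P = Σzᵢ/Pᵢˢᵃᵗ.
1/P = 0.362/383.2 + 0.638/145.4 = 0.005333 ⇒ P = 187.527 kPa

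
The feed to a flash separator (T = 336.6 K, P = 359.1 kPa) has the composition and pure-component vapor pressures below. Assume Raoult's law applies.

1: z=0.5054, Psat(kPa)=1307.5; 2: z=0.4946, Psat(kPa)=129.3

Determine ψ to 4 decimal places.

Raoult's law: Kᵢ = Pᵢˢᵃᵗ/P = Pᵢˢᵃᵗ/359.1.
  K_1 = 1307.5/359.1 = 3.641047, K_2 = 129.3/359.1 = 0.360067
Let ψ = V/F and solve Σ zᵢ(Kᵢ−1)/(1+ψ(Kᵢ−1)) = 0.
Feasibility: ΣzᵢKᵢ = 2.0183, Σzᵢ/Kᵢ = 1.5124 — both > 1, two phases present.
Newton iteration, ψ⁰ = 0.63:
  ψ = 0.6300: g = -0.02924, g' = -1.0654 → ψ = 0.6026
  ψ = 0.6026: g = -0.00006, g' = -1.0615 → ψ = 0.6025
Converged at ψ = 0.6025.

ψ = 0.6025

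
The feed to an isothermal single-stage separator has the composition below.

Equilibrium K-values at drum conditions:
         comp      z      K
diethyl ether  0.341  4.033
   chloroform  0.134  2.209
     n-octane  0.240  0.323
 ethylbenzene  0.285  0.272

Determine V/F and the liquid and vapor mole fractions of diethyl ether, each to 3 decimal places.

Material balance + equilibrium reduce to Σ zᵢ(Kᵢ−1)/(1+V/F(Kᵢ−1)) = 0.
Feasibility: ΣzᵢKᵢ = 1.826, Σzᵢ/Kᵢ = 1.936 — both > 1, two phases present.
Newton–Raphson from V/F = 0.5:
  V/F = 0.500: g = -0.0599, g' = -1.196 → V/F = 0.450
Converged at V/F = 0.450.
Compositions from xᵢ = zᵢ/(1+V/F(Kᵢ−1)), yᵢ = Kᵢxᵢ:
  diethyl ether: x = 0.144, y = 0.582
  chloroform: x = 0.087, y = 0.192
  n-octane: x = 0.345, y = 0.111
  ethylbenzene: x = 0.424, y = 0.115

V/F = 0.450, x_diethyl ether = 0.144, y_diethyl ether = 0.582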